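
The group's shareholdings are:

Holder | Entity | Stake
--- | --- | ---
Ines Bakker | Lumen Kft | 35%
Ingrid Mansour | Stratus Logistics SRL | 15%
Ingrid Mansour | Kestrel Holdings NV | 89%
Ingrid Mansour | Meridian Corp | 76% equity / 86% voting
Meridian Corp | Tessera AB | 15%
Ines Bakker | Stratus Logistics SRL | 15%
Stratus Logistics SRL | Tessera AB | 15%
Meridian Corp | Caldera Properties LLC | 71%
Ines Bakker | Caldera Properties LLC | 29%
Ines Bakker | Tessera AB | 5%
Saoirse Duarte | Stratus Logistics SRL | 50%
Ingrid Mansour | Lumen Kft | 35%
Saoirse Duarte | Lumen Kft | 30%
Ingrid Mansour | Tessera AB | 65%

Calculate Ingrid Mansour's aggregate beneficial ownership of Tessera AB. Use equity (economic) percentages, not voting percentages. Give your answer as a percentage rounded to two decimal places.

Ingrid reaches Tessera along 3 paths.
Via Meridian: 76% × 15% = 11.4%.
Via Stratus: 15% × 15% = 2.25%.
Direct stake: 65% = 65%.
Total: 11.4% + 2.25% + 65% = 78.65%.

78.65%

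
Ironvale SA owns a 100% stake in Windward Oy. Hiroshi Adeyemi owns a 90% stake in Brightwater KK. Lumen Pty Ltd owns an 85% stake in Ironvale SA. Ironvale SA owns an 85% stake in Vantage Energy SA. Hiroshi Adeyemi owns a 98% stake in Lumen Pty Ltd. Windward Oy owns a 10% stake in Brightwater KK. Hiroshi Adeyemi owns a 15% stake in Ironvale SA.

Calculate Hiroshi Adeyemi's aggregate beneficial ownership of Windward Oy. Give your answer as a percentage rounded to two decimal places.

98.30%

Hiroshi reaches Windward along 2 paths.
Via Ironvale: 15% × 100% = 15%.
Via Lumen → Ironvale: 98% × 85% × 100% = 83.3%.
Total: 15% + 83.3% = 98.3%.
Rounded: 98.30%.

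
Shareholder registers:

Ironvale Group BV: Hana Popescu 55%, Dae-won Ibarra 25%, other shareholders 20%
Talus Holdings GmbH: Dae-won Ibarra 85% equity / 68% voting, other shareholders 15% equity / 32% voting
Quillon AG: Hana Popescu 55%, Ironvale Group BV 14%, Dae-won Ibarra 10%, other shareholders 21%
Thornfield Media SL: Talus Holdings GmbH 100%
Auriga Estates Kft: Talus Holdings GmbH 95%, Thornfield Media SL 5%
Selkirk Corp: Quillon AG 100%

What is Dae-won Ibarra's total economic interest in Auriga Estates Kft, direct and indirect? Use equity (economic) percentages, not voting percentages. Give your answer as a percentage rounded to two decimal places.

Dae-won reaches Auriga along 2 paths.
Via Talus: 85% × 95% = 80.75%.
Via Talus → Thornfield: 85% × 100% × 5% = 4.25%.
Total: 80.75% + 4.25% = 85%.
Rounded: 85.00%.

85.00%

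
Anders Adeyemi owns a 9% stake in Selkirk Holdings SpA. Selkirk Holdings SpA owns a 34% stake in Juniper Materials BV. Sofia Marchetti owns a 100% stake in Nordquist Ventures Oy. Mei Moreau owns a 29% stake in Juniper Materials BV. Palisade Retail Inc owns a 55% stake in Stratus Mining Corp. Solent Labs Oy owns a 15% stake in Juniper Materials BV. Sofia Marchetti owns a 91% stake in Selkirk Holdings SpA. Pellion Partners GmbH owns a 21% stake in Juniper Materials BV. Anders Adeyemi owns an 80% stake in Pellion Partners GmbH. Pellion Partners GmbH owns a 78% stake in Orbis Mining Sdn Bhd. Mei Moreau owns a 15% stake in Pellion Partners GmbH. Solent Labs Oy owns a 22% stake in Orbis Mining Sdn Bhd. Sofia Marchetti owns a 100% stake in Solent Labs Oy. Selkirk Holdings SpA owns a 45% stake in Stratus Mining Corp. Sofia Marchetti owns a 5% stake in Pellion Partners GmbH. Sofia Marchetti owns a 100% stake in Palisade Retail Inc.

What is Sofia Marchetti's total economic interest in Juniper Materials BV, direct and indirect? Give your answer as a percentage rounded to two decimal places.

Sofia reaches Juniper along 3 paths.
Via Selkirk: 91% × 34% = 30.94%.
Via Solent: 100% × 15% = 15%.
Via Pellion: 5% × 21% = 1.05%.
Total: 30.94% + 15% + 1.05% = 46.99%.

46.99%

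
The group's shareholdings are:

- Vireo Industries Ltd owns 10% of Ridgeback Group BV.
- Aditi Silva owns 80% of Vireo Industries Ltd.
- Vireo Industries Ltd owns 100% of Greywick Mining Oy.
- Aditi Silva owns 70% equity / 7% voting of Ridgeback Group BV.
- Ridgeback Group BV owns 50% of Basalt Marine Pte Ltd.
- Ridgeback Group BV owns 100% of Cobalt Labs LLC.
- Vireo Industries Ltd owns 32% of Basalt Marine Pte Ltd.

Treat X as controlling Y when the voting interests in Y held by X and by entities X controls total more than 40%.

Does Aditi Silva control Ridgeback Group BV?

Aditi holds 80% of Vireo, so Aditi controls Vireo.
Vireo holds 100% of Greywick, so Aditi controls Greywick.
In Ridgeback, Aditi's side holds only 10% + 7% = 17%, not > 40%.
So Aditi does not control Ridgeback.

No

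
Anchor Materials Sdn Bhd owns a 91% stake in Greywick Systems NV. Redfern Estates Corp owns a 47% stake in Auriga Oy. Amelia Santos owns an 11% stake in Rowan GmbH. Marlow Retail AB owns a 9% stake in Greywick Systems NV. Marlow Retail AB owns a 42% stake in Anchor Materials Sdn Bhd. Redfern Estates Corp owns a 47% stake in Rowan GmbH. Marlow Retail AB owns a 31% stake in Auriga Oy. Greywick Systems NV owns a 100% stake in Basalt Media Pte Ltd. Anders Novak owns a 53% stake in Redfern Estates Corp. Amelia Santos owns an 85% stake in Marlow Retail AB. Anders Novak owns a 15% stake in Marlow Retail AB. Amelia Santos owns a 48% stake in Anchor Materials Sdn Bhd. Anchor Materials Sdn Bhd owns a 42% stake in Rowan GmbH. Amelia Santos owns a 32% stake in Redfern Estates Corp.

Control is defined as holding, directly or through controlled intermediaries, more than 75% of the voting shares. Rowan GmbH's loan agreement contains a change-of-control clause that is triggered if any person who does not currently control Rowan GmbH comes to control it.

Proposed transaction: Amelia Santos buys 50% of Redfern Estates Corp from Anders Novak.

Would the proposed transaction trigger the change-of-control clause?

The purchase adds only to Amelia's holdings (Anders's stake shrinks), so Amelia is the only person who could newly come to control Rowan.
Amelia holds 85% of Marlow, so Amelia controls Marlow.
Marlow and Amelia together hold 42% + 48% = 90% of Anchor, so Amelia controls Anchor.
Marlow and Anchor together hold 9% + 91% = 100% of Greywick, so Amelia controls Greywick.
Greywick holds 100% of Basalt, so Amelia controls Basalt.
In Rowan, Amelia's side holds only 11% + 42% = 53%, not > 75%.
So before the transaction, Amelia does not control Rowan.
After the purchase, Amelia's direct stake in Redfern rises to 32% + 50% = 82%, and Anders's stake falls to 3%.
Amelia holds 82% of Redfern, so Amelia controls Redfern.
Amelia and Anchor and Redfern together hold 11% + 42% + 47% = 100% of Rowan, so Amelia controls Rowan.
Amelia did not control Rowan before and does after, so the clause is triggered.

Yes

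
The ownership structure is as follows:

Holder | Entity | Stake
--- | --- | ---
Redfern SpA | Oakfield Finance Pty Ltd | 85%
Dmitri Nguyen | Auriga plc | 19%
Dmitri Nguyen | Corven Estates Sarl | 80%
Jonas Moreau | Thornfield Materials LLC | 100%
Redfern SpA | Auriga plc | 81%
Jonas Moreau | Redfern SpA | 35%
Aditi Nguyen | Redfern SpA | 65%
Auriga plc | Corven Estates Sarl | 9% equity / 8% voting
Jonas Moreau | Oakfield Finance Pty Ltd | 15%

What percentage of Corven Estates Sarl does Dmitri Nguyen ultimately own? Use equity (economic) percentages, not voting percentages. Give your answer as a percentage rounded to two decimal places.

Dmitri reaches Corven along 2 paths.
Direct stake: 80% = 80%.
Via Auriga: 19% × 9% = 1.71%.
Total: 80% + 1.71% = 81.71%.

81.71%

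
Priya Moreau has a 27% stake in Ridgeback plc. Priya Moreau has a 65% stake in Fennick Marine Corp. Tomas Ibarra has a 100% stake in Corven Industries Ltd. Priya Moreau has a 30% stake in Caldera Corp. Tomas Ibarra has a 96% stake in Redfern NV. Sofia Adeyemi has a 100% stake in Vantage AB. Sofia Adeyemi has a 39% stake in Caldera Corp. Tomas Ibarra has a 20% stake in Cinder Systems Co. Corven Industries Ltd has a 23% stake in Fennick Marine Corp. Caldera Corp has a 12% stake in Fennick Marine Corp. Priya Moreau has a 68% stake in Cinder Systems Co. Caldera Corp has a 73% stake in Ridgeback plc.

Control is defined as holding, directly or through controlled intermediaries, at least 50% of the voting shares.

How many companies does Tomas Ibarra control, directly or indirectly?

Tomas holds 96% of Redfern, so Tomas controls Redfern.
Tomas holds 100% of Corven, so Tomas controls Corven.
No other company's threshold is met.
Tomas controls 2 companies.

2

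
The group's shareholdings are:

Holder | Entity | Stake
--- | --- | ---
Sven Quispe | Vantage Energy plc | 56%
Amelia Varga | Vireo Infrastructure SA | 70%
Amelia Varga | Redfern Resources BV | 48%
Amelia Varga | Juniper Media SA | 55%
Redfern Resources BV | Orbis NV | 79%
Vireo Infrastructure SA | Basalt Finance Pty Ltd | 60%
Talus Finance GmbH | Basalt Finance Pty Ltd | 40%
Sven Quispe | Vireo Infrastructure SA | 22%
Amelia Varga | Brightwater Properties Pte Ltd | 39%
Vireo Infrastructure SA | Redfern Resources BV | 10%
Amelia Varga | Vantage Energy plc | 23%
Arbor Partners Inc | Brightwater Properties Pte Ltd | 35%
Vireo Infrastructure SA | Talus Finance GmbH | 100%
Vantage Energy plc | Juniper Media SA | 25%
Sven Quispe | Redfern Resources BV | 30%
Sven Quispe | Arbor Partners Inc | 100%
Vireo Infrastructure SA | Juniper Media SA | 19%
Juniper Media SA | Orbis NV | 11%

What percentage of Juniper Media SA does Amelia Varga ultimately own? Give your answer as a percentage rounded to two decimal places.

74.05%

Amelia reaches Juniper along 3 paths.
Via Vireo: 70% × 19% = 13.3%.
Direct stake: 55% = 55%.
Via Vantage: 23% × 25% = 5.75%.
Total: 13.3% + 55% + 5.75% = 74.05%.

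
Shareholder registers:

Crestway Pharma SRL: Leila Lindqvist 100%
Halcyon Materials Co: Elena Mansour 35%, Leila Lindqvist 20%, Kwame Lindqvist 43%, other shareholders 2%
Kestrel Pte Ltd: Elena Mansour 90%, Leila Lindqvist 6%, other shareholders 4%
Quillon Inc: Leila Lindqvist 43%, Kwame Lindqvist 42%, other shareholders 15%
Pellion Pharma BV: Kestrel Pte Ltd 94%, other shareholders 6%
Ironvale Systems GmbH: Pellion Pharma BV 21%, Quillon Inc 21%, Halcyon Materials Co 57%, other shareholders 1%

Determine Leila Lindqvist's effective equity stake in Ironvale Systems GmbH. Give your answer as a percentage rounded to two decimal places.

Leila reaches Ironvale along 3 paths.
Via Kestrel → Pellion: 6% × 94% × 21% = 1.1844%.
Via Quillon: 43% × 21% = 9.03%.
Via Halcyon: 20% × 57% = 11.4%.
Total: 1.1844% + 9.03% + 11.4% = 21.6144%.
Rounded: 21.61%.

21.61%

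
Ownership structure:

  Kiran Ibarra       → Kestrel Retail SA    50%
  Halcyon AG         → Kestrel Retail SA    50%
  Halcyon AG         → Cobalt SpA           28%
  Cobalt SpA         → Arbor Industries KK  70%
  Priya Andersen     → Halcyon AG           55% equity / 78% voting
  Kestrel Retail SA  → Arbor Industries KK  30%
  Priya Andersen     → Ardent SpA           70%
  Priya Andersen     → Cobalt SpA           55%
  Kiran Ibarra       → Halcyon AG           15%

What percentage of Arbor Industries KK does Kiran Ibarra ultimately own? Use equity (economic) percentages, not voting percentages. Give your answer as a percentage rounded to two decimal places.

Kiran reaches Arbor along 3 paths.
Via Halcyon → Cobalt: 15% × 28% × 70% = 2.94%.
Via Kestrel: 50% × 30% = 15%.
Via Halcyon → Kestrel: 15% × 50% × 30% = 2.25%.
Total: 2.94% + 15% + 2.25% = 20.19%.

20.19%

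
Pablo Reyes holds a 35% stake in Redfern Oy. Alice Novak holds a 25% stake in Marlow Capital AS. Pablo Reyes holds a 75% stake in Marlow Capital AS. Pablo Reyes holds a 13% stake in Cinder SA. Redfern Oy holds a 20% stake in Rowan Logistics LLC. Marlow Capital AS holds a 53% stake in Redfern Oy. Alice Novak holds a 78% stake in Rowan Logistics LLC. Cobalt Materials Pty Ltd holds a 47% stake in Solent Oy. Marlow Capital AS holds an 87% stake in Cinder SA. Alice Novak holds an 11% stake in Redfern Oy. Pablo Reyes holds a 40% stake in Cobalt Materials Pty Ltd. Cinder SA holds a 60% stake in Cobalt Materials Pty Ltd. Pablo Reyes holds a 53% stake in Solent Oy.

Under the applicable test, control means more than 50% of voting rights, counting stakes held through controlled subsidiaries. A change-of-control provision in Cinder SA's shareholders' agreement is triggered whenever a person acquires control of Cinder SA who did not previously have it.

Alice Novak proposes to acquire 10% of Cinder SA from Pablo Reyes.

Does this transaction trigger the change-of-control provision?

The purchase adds only to Alice's holdings (Pablo's stake shrinks), so Alice is the only person who could newly come to control Cinder.
Alice holds 78% of Rowan, so Alice controls Rowan.
Neither Alice nor any entity Alice controls holds any voting interest in Cinder.
So before the transaction, Alice does not control Cinder.
After the purchase, Alice holds 10% of Cinder directly, and Pablo's stake falls to 3%.
After the transaction, Alice's side holds 10% of Cinder, not > 50%, so Alice still does not control Cinder.
No new person acquires control, so the clause is not triggered.

No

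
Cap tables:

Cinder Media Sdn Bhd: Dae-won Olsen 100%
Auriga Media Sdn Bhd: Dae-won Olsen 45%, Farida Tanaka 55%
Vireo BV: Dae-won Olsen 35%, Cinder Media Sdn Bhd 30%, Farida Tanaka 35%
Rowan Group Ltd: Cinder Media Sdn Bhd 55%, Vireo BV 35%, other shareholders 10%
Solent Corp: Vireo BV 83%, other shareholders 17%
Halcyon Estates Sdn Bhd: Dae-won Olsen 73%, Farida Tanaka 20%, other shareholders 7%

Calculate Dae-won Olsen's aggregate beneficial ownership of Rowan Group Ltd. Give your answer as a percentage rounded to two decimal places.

77.75%

Dae-won reaches Rowan along 3 paths.
Via Cinder: 100% × 55% = 55%.
Via Vireo: 35% × 35% = 12.25%.
Via Cinder → Vireo: 100% × 30% × 35% = 10.5%.
Total: 55% + 12.25% + 10.5% = 77.75%.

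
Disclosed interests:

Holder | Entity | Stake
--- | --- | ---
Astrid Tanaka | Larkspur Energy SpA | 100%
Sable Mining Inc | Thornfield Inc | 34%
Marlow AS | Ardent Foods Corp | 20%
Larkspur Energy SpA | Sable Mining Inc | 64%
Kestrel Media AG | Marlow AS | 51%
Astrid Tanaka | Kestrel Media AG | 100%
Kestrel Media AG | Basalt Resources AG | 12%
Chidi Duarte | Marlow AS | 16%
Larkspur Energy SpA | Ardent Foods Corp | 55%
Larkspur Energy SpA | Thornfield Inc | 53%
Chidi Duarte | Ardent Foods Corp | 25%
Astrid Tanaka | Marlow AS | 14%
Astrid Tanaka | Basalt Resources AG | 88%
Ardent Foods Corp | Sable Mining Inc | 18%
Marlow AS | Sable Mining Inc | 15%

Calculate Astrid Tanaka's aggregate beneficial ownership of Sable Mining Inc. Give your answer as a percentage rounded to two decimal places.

Astrid reaches Sable along 6 paths.
Via Kestrel → Marlow: 100% × 51% × 15% = 7.65%.
Via Marlow: 14% × 15% = 2.1%.
Via Larkspur: 100% × 64% = 64%.
Via Kestrel → Marlow → Ardent: 100% × 51% × 20% × 18% = 1.836%.
Via Marlow → Ardent: 14% × 20% × 18% = 0.504%.
Via Larkspur → Ardent: 100% × 55% × 18% = 9.9%.
Total: 7.65% + 2.1% + 64% + 1.836% + 0.504% + 9.9% = 85.99%.

85.99%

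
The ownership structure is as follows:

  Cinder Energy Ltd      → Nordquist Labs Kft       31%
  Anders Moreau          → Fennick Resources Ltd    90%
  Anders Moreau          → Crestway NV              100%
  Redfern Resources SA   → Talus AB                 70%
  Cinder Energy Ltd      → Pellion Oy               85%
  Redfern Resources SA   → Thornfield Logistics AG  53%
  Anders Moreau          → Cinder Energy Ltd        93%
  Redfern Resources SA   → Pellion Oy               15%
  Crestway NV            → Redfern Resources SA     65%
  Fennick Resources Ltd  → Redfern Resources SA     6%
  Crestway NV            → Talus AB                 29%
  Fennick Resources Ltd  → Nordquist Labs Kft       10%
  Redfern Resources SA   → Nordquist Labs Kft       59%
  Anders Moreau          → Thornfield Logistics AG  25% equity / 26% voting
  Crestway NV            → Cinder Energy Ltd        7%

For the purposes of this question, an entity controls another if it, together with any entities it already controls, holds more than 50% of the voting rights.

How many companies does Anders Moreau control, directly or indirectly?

8

Anders holds 100% of Crestway, so Anders controls Crestway.
Anders holds 90% of Fennick, so Anders controls Fennick.
Fennick and Crestway together hold 6% + 65% = 71% of Redfern, so Anders controls Redfern.
Crestway and Anders together hold 7% + 93% = 100% of Cinder, so Anders controls Cinder.
Anders and Redfern together hold 26% + 53% = 79% of Thornfield, so Anders controls Thornfield.
Redfern and Cinder and Fennick together hold 59% + 31% + 10% = 100% of Nordquist, so Anders controls Nordquist.
Redfern and Crestway together hold 70% + 29% = 99% of Talus, so Anders controls Talus.
Cinder and Redfern together hold 85% + 15% = 100% of Pellion, so Anders controls Pellion.
Anders controls 8 companies.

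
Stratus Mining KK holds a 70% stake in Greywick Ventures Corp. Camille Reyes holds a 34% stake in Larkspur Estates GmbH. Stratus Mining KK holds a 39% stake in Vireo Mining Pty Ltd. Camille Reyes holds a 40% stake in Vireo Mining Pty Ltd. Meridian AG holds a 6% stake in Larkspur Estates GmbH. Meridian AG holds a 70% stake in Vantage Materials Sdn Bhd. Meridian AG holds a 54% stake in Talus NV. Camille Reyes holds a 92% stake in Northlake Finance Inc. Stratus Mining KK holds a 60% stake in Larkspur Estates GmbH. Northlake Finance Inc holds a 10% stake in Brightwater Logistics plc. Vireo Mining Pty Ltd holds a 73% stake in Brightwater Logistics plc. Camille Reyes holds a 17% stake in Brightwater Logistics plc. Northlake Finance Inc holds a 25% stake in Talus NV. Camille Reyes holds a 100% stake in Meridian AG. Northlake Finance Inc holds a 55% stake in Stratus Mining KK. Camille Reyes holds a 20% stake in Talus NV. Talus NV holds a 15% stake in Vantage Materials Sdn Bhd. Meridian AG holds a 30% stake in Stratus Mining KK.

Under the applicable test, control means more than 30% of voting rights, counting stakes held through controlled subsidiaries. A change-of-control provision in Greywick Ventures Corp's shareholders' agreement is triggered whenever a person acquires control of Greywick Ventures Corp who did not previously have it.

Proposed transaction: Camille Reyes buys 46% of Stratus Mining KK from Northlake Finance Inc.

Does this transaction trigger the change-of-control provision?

No

The purchase adds only to Camille's holdings (Northlake's stake shrinks), so Camille is the only person who could newly come to control Greywick.
Camille holds 100% of Meridian, so Camille controls Meridian.
Camille holds 92% of Northlake, so Camille controls Northlake.
Northlake and Meridian together hold 55% + 30% = 85% of Stratus, so Camille controls Stratus.
Stratus holds 70% of Greywick, so Camille controls Greywick.
So Camille already controls Greywick before the transaction.
After the purchase, Camille holds 46% of Stratus directly, and Northlake's stake falls to 9%.
Camille controlled Greywick already, so this is not a new person acquiring control; every other person's position is unchanged or reduced.
No new person acquires control, so the clause is not triggered.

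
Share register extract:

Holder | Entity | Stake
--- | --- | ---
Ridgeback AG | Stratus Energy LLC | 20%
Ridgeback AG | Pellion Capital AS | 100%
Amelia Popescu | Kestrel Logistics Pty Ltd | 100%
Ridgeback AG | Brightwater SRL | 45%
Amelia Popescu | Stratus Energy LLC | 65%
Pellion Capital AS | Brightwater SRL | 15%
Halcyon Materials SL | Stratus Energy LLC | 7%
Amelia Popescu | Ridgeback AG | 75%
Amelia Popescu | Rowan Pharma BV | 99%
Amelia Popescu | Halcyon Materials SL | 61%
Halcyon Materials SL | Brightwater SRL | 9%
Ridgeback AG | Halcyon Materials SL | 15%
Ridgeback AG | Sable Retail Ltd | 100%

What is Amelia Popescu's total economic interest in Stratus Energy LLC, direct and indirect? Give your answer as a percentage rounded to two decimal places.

85.06%

Amelia reaches Stratus along 4 paths.
Direct stake: 65% = 65%.
Via Ridgeback → Halcyon: 75% × 15% × 7% = 0.7875%.
Via Halcyon: 61% × 7% = 4.27%.
Via Ridgeback: 75% × 20% = 15%.
Total: 65% + 0.7875% + 4.27% + 15% = 85.0575%.
Rounded: 85.06%.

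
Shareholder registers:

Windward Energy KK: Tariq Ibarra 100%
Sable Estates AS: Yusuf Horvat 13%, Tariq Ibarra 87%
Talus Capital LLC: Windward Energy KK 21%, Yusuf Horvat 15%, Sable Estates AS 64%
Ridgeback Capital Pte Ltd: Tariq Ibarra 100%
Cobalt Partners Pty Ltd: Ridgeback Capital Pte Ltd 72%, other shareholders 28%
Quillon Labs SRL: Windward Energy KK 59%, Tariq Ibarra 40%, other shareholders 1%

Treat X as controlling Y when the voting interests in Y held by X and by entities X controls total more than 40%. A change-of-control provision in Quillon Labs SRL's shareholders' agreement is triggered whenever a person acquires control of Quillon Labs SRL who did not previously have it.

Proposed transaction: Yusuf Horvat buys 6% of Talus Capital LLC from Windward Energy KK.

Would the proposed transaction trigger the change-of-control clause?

No

The purchase adds only to Yusuf's holdings (Windward's stake shrinks), so Yusuf is the only person who could newly come to control Quillon.
Yusuf's largest direct stake is 15% in Talus, which does not meet the threshold, so Yusuf controls no company.
Neither Yusuf nor any entity Yusuf controls holds any voting interest in Quillon.
So before the transaction, Yusuf does not control Quillon.
After the purchase, Yusuf's direct stake in Talus rises to 15% + 6% = 21%, and Windward's stake falls to 15%.
Yusuf's side now holds 21% of Talus, not > 40%, so Yusuf still does not control Talus.
After the transaction, neither Yusuf nor any entity Yusuf controls holds a voting interest in Quillon, so Yusuf still does not control it.
No new person acquires control, so the clause is not triggered.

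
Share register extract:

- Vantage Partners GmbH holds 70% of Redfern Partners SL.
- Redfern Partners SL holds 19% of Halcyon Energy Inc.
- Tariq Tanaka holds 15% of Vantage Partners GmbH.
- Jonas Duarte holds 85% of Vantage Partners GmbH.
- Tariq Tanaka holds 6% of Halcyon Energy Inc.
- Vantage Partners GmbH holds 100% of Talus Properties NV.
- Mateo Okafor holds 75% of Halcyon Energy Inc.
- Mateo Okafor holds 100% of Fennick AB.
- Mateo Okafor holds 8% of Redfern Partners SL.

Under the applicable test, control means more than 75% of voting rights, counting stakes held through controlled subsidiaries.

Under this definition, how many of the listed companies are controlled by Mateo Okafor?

Mateo holds 100% of Fennick, so Mateo controls Fennick.
No other company's threshold is met.
Mateo controls 1 company.

1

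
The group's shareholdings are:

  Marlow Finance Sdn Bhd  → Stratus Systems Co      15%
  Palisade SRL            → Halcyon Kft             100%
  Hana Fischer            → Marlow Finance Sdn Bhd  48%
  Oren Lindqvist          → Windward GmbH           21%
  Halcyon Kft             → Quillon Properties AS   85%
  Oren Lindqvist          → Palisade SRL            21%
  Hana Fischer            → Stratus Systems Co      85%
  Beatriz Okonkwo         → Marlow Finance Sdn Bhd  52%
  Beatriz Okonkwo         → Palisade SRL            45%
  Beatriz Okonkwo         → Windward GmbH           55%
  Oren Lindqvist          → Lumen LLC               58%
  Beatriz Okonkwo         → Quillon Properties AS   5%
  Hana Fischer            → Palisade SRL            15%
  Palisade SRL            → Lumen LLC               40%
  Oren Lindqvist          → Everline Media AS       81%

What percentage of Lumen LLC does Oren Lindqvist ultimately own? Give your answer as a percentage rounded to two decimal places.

66.40%

Oren reaches Lumen along 2 paths.
Direct stake: 58% = 58%.
Via Palisade: 21% × 40% = 8.4%.
Total: 58% + 8.4% = 66.4%.
Rounded: 66.40%.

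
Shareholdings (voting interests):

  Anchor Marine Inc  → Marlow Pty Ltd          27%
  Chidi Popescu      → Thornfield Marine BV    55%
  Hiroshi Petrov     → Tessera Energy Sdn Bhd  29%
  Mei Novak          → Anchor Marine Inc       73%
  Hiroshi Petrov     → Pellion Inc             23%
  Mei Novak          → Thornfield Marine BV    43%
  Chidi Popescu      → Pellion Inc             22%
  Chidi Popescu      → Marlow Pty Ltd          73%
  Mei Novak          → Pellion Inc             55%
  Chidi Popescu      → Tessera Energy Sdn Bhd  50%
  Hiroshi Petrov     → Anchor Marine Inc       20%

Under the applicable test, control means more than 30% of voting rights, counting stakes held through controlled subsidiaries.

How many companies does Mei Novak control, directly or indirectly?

3

Mei holds 55% of Pellion, so Mei controls Pellion.
Mei holds 43% of Thornfield, so Mei controls Thornfield.
Mei holds 73% of Anchor, so Mei controls Anchor.
No other company's threshold is met.
Mei controls 3 companies.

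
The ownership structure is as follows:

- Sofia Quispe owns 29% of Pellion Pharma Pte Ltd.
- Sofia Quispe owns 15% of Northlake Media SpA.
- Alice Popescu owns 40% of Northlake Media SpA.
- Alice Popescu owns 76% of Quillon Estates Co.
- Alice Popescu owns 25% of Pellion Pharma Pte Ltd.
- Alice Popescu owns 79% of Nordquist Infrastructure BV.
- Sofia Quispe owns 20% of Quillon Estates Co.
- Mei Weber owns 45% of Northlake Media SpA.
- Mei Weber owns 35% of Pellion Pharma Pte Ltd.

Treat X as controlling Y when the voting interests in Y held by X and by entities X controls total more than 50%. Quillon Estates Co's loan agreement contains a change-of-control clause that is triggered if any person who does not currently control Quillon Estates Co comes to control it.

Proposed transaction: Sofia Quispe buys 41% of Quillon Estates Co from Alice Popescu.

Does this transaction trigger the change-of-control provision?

The purchase adds only to Sofia's holdings (Alice's stake shrinks), so Sofia is the only person who could newly come to control Quillon.
Sofia's largest direct stake is 29% in Pellion, which does not meet the threshold, so Sofia controls no company.
In Quillon, Sofia's side holds only 20%, not > 50%.
So before the transaction, Sofia does not control Quillon.
After the purchase, Sofia's direct stake in Quillon rises to 20% + 41% = 61%, and Alice's stake falls to 35%.
Sofia holds 61% of Quillon, so Sofia controls Quillon.
Sofia did not control Quillon before and does after, so the clause is triggered.

Yes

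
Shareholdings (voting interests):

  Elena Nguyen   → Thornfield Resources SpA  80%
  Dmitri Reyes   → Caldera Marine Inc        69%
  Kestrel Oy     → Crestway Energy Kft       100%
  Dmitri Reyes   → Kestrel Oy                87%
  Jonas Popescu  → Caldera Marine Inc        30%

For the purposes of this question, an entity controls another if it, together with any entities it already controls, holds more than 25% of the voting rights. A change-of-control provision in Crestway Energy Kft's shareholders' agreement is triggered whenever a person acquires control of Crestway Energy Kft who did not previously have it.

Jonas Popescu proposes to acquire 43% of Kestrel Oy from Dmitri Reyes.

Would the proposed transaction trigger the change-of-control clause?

The purchase adds only to Jonas's holdings (Dmitri's stake shrinks), so Jonas is the only person who could newly come to control Crestway.
Jonas holds 30% of Caldera, so Jonas controls Caldera.
Neither Jonas nor any entity Jonas controls holds any voting interest in Crestway.
So before the transaction, Jonas does not control Crestway.
After the purchase, Jonas holds 43% of Kestrel directly, and Dmitri's stake falls to 44%.
Jonas holds 43% of Kestrel, so Jonas controls Kestrel.
Kestrel holds 100% of Crestway, so Jonas controls Crestway.
Jonas did not control Crestway before and does after, so the clause is triggered.

Yes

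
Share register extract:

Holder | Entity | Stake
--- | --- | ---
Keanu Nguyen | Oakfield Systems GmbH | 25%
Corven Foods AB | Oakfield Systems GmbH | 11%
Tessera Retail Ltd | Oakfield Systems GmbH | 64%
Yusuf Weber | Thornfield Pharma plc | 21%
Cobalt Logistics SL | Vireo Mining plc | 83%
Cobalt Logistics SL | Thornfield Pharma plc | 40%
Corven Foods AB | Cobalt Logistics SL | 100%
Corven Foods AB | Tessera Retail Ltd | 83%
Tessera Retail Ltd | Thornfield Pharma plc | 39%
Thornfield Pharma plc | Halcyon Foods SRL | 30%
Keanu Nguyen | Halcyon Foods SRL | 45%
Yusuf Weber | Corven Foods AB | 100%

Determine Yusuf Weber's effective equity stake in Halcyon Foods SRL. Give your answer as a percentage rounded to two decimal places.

28.01%

Yusuf reaches Halcyon along 3 paths.
Via Corven → Tessera → Thornfield: 100% × 83% × 39% × 30% = 9.711%.
Via Thornfield: 21% × 30% = 6.3%.
Via Corven → Cobalt → Thornfield: 100% × 100% × 40% × 30% = 12%.
Total: 9.711% + 6.3% + 12% = 28.011%.
Rounded: 28.01%.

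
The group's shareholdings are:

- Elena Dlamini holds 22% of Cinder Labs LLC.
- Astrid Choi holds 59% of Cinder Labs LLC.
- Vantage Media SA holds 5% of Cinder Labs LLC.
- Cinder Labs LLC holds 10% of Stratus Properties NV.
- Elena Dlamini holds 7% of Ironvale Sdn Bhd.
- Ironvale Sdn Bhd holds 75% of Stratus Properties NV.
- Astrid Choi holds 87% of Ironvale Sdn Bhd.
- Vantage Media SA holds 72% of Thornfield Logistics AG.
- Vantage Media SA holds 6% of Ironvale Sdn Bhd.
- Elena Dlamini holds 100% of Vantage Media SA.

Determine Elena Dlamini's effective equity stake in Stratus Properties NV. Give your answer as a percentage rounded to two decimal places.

12.45%

Elena reaches Stratus along 4 paths.
Via Ironvale: 7% × 75% = 5.25%.
Via Vantage → Ironvale: 100% × 6% × 75% = 4.5%.
Via Cinder: 22% × 10% = 2.2%.
Via Vantage → Cinder: 100% × 5% × 10% = 0.5%.
Total: 5.25% + 4.5% + 2.2% + 0.5% = 12.45%.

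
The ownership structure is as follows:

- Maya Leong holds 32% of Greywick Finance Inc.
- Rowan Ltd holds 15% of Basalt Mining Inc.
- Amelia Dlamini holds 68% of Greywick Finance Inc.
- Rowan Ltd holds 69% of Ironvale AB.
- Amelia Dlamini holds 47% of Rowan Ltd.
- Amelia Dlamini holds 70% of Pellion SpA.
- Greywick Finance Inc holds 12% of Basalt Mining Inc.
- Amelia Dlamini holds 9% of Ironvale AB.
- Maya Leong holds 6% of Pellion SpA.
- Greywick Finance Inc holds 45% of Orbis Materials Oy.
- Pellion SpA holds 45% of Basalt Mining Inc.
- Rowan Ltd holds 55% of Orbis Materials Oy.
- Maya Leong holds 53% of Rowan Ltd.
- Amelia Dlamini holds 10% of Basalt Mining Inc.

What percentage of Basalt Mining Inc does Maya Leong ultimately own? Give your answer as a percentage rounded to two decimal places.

Maya reaches Basalt along 3 paths.
Via Pellion: 6% × 45% = 2.7%.
Via Rowan: 53% × 15% = 7.95%.
Via Greywick: 32% × 12% = 3.84%.
Total: 2.7% + 7.95% + 3.84% = 14.49%.

14.49%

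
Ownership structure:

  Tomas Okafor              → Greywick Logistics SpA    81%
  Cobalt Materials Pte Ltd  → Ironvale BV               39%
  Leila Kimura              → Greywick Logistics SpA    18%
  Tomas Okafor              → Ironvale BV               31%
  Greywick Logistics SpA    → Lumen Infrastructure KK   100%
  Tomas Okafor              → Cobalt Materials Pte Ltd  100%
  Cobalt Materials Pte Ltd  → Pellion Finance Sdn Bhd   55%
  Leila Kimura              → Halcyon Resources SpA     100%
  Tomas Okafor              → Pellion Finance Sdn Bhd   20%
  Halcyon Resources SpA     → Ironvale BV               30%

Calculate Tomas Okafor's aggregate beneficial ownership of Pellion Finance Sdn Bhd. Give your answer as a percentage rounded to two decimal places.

Tomas reaches Pellion along 2 paths.
Direct stake: 20% = 20%.
Via Cobalt: 100% × 55% = 55%.
Total: 20% + 55% = 75%.
Rounded: 75.00%.

75.00%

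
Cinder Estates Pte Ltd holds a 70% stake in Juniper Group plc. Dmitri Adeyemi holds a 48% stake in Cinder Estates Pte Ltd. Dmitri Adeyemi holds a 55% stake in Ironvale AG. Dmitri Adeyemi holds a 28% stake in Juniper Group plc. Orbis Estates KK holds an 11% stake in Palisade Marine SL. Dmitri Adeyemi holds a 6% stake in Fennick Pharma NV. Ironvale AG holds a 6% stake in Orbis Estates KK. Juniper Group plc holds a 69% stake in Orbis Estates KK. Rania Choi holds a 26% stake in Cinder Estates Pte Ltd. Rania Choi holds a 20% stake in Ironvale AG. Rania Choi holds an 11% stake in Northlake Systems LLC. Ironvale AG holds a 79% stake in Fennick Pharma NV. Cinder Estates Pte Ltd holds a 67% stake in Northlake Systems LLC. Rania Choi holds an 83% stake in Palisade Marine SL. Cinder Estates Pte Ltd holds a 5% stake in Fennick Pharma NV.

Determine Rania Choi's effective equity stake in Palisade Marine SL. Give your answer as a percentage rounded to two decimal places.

84.51%

Rania reaches Palisade along 3 paths.
Direct stake: 83% = 83%.
Via Ironvale → Orbis: 20% × 6% × 11% = 0.132%.
Via Cinder → Juniper → Orbis: 26% × 70% × 69% × 11% = 1.38138%.
Total: 83% + 0.132% + 1.38138% = 84.51338%.
Rounded: 84.51%.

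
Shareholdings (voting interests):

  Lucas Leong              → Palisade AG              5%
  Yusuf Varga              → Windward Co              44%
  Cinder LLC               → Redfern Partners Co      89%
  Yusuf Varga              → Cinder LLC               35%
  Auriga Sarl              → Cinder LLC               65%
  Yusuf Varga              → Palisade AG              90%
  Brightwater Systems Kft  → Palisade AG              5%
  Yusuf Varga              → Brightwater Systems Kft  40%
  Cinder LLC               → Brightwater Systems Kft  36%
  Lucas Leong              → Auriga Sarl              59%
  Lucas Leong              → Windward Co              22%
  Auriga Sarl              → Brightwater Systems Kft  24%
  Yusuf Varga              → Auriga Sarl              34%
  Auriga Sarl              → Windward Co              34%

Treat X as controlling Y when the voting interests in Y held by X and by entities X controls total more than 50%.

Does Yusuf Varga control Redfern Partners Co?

No

Yusuf holds 90% of Palisade, so Yusuf controls Palisade.
Neither Yusuf nor any entity Yusuf controls holds any voting interest in Redfern.
So Yusuf does not control Redfern.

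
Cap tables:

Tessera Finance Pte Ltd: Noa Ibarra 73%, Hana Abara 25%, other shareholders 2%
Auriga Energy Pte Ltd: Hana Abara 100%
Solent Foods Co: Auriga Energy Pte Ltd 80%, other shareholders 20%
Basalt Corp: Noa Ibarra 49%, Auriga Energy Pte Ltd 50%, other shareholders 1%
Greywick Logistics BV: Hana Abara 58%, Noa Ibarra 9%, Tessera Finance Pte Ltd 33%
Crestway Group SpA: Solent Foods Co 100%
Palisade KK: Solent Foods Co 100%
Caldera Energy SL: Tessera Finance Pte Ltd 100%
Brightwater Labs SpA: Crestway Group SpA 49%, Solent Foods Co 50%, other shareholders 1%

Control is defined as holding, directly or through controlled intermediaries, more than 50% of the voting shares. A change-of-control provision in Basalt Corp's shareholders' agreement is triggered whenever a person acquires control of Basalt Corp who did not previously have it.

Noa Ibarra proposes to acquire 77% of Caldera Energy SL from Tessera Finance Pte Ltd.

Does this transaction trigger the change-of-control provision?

No

The purchase adds only to Noa's holdings (Tessera's stake shrinks), so Noa is the only person who could newly come to control Basalt.
Noa holds 73% of Tessera, so Noa controls Tessera.
Tessera holds 100% of Caldera, so Noa controls Caldera.
In Basalt, Noa's side holds only 49%, not > 50%.
So before the transaction, Noa does not control Basalt.
After the purchase, Noa holds 77% of Caldera directly, and Tessera's stake falls to 23%.
Tessera and Noa together hold 23% + 77% = 100% of Caldera, so Noa controls Caldera.
After the transaction, Noa's side holds 49% of Basalt, not > 50%, so Noa still does not control Basalt.
No new person acquires control, so the clause is not triggered.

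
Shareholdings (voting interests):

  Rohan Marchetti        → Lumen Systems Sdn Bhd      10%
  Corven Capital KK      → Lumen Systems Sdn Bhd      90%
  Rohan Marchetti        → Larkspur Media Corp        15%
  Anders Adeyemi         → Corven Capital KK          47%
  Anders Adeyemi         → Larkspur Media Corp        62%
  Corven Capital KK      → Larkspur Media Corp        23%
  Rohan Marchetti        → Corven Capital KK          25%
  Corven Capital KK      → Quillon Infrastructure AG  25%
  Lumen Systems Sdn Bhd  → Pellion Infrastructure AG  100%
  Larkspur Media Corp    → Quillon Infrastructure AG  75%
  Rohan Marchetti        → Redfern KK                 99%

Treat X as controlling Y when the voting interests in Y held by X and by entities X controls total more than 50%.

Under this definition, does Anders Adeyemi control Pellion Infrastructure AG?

No

Anders holds 62% of Larkspur, so Anders controls Larkspur.
Larkspur holds 75% of Quillon, so Anders controls Quillon.
Neither Anders nor any entity Anders controls holds any voting interest in Pellion.
So Anders does not control Pellion.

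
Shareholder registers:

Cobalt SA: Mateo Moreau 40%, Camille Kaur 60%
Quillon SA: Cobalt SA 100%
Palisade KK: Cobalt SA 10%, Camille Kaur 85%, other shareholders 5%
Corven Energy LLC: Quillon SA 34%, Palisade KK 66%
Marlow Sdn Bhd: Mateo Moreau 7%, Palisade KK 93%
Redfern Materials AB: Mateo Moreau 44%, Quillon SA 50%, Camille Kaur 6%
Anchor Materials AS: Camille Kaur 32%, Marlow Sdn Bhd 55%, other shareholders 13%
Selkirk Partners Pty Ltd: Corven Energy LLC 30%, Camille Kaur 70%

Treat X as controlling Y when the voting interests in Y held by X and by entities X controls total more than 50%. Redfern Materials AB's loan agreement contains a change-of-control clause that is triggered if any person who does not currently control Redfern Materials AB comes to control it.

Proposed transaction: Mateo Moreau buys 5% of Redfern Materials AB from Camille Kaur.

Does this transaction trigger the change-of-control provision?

No

The purchase adds only to Mateo's holdings (Camille's stake shrinks), so Mateo is the only person who could newly come to control Redfern.
Mateo's largest direct stake is 44% in Redfern, which does not meet the threshold, so Mateo controls no company.
In Redfern, Mateo's side holds only 44%, not > 50%.
So before the transaction, Mateo does not control Redfern.
After the purchase, Mateo's direct stake in Redfern rises to 44% + 5% = 49%, and Camille's stake falls to 1%.
After the transaction, Mateo's side holds 49% of Redfern, not > 50%, so Mateo still does not control Redfern.
No new person acquires control, so the clause is not triggered.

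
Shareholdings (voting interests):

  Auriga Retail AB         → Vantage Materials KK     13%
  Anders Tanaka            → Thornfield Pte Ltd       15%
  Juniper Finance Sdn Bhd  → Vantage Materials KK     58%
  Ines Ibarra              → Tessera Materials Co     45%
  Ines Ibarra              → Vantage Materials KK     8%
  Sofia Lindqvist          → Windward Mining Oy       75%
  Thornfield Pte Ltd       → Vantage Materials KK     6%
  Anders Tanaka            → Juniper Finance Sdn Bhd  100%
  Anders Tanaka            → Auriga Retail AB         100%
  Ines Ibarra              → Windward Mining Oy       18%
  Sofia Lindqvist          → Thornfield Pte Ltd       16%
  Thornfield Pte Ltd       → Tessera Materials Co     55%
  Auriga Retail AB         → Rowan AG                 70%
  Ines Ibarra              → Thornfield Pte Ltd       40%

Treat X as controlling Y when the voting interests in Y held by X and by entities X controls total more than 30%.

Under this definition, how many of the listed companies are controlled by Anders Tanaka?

4

Anders holds 100% of Juniper, so Anders controls Juniper.
Anders holds 100% of Auriga, so Anders controls Auriga.
Juniper and Auriga together hold 58% + 13% = 71% of Vantage, so Anders controls Vantage.
Auriga holds 70% of Rowan, so Anders controls Rowan.
No other company's threshold is met.
Anders controls 4 companies.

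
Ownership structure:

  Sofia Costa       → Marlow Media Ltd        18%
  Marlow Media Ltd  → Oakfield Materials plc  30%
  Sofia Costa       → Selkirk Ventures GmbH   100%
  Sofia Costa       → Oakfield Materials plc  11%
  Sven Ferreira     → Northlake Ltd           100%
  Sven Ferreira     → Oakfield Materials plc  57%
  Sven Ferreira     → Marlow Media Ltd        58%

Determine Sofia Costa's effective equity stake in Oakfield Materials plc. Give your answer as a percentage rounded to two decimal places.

Sofia reaches Oakfield along 2 paths.
Via Marlow: 18% × 30% = 5.4%.
Direct stake: 11% = 11%.
Total: 5.4% + 11% = 16.4%.
Rounded: 16.40%.

16.40%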